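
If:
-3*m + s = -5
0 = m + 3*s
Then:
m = 3/2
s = -1/2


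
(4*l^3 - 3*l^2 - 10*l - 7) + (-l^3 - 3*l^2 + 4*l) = 3*l^3 - 6*l^2 - 6*l - 7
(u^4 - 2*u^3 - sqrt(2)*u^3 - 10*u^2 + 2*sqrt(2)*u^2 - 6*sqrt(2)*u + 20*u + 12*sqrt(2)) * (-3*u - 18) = -3*u^5 - 12*u^4 + 3*sqrt(2)*u^4 + 12*sqrt(2)*u^3 + 66*u^3 - 18*sqrt(2)*u^2 + 120*u^2 - 360*u + 72*sqrt(2)*u - 216*sqrt(2)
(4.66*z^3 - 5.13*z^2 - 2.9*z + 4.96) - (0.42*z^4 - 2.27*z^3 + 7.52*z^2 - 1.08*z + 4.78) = -0.42*z^4 + 6.93*z^3 - 12.65*z^2 - 1.82*z + 0.18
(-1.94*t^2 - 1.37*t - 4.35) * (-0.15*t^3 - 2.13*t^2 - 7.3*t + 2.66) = 0.291*t^5 + 4.3377*t^4 + 17.7326*t^3 + 14.1061*t^2 + 28.1108*t - 11.571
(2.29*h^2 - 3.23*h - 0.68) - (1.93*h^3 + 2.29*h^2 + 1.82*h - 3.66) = -1.93*h^3 - 5.05*h + 2.98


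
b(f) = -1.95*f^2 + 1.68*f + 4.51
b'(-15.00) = 60.18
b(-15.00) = -459.44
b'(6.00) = -21.72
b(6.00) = -55.61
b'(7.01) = -25.66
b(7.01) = -79.54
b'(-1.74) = 8.47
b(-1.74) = -4.32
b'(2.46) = -7.91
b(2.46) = -3.16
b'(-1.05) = 5.78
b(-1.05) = 0.60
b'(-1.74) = 8.47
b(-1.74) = -4.32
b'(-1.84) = 8.86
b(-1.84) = -5.18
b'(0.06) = 1.45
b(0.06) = 4.60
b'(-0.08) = 1.99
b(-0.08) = 4.36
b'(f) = 1.68 - 3.9*f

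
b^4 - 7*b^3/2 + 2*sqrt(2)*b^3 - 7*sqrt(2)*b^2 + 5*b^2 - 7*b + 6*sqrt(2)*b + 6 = (b - 2)*(b - 3/2)*(b + sqrt(2))^2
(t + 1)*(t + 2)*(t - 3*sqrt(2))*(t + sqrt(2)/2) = t^4 - 5*sqrt(2)*t^3/2 + 3*t^3 - 15*sqrt(2)*t^2/2 - t^2 - 9*t - 5*sqrt(2)*t - 6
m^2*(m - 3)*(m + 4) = m^4 + m^3 - 12*m^2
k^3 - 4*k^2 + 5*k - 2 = (k - 2)*(k - 1)^2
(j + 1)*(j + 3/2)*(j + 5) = j^3 + 15*j^2/2 + 14*j + 15/2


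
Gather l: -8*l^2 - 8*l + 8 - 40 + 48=-8*l^2 - 8*l + 16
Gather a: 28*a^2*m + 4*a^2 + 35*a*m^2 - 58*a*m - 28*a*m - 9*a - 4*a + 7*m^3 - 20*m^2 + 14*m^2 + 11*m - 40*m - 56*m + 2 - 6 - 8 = a^2*(28*m + 4) + a*(35*m^2 - 86*m - 13) + 7*m^3 - 6*m^2 - 85*m - 12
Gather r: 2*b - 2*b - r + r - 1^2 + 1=0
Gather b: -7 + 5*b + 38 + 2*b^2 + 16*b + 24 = 2*b^2 + 21*b + 55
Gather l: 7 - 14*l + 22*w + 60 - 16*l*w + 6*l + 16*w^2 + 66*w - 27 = l*(-16*w - 8) + 16*w^2 + 88*w + 40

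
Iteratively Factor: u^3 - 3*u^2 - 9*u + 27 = (u - 3)*(u^2 - 9) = (u - 3)*(u + 3)*(u - 3)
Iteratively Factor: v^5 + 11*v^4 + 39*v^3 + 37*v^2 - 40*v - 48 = (v + 4)*(v^4 + 7*v^3 + 11*v^2 - 7*v - 12) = (v + 3)*(v + 4)*(v^3 + 4*v^2 - v - 4) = (v - 1)*(v + 3)*(v + 4)*(v^2 + 5*v + 4) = (v - 1)*(v + 1)*(v + 3)*(v + 4)*(v + 4)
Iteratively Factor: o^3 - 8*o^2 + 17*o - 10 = (o - 2)*(o^2 - 6*o + 5) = (o - 2)*(o - 1)*(o - 5)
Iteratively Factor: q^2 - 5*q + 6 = (q - 2)*(q - 3)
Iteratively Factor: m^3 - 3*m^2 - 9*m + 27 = (m - 3)*(m^2 - 9) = (m - 3)^2*(m + 3)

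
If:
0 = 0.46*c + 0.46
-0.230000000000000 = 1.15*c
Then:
No Solution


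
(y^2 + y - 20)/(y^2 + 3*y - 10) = (y - 4)/(y - 2)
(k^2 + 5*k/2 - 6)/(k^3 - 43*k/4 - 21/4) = 2*(-2*k^2 - 5*k + 12)/(-4*k^3 + 43*k + 21)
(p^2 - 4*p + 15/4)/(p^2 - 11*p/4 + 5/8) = 2*(2*p - 3)/(4*p - 1)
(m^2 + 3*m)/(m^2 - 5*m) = (m + 3)/(m - 5)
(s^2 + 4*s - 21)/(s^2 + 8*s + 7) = (s - 3)/(s + 1)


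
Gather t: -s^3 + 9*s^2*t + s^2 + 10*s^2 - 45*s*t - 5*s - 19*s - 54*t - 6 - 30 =-s^3 + 11*s^2 - 24*s + t*(9*s^2 - 45*s - 54) - 36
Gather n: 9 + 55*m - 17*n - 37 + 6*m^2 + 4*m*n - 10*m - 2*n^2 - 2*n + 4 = 6*m^2 + 45*m - 2*n^2 + n*(4*m - 19) - 24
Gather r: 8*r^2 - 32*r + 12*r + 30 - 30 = 8*r^2 - 20*r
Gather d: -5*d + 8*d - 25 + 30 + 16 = 3*d + 21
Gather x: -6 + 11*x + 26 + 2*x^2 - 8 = 2*x^2 + 11*x + 12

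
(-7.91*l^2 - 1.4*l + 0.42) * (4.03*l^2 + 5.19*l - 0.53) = -31.8773*l^4 - 46.6949*l^3 - 1.3811*l^2 + 2.9218*l - 0.2226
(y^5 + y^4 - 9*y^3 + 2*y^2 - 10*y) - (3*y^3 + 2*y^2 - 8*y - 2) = y^5 + y^4 - 12*y^3 - 2*y + 2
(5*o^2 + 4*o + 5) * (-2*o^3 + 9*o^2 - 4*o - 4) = -10*o^5 + 37*o^4 + 6*o^3 + 9*o^2 - 36*o - 20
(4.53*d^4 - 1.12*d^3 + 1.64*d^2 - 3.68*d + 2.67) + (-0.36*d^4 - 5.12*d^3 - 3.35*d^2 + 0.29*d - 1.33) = 4.17*d^4 - 6.24*d^3 - 1.71*d^2 - 3.39*d + 1.34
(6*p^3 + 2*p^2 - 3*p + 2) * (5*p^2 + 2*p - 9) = 30*p^5 + 22*p^4 - 65*p^3 - 14*p^2 + 31*p - 18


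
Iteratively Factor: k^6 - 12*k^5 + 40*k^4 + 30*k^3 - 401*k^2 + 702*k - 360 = (k - 4)*(k^5 - 8*k^4 + 8*k^3 + 62*k^2 - 153*k + 90) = (k - 4)*(k - 3)*(k^4 - 5*k^3 - 7*k^2 + 41*k - 30) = (k - 5)*(k - 4)*(k - 3)*(k^3 - 7*k + 6) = (k - 5)*(k - 4)*(k - 3)*(k + 3)*(k^2 - 3*k + 2) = (k - 5)*(k - 4)*(k - 3)*(k - 2)*(k + 3)*(k - 1)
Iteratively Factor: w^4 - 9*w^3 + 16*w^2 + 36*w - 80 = (w + 2)*(w^3 - 11*w^2 + 38*w - 40) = (w - 2)*(w + 2)*(w^2 - 9*w + 20) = (w - 4)*(w - 2)*(w + 2)*(w - 5)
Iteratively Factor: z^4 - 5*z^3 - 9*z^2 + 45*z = (z - 5)*(z^3 - 9*z) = (z - 5)*(z - 3)*(z^2 + 3*z) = z*(z - 5)*(z - 3)*(z + 3)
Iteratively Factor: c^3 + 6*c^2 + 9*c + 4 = (c + 1)*(c^2 + 5*c + 4) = (c + 1)*(c + 4)*(c + 1)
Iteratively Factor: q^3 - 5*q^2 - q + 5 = (q - 5)*(q^2 - 1) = (q - 5)*(q - 1)*(q + 1)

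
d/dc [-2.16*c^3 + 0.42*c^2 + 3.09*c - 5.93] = -6.48*c^2 + 0.84*c + 3.09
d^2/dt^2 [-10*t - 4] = 0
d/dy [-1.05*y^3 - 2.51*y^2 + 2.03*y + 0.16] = -3.15*y^2 - 5.02*y + 2.03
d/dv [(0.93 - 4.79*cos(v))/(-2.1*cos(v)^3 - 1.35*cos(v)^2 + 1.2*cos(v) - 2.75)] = (20.118*cos(v)^3 + 0.6075*cos(v)^2 - 2.511*cos(v) - 12.0565)*sin(v)/(4.41*cos(v)^6 + 5.67*cos(v)^5 - 3.2175*cos(v)^4 + 8.31*cos(v)^3 + 8.865*cos(v)^2 - 6.6*cos(v) + 7.5625)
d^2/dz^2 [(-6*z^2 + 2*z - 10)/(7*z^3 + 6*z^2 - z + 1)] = 4*(-147*z^6 + 147*z^5 - 1407*z^4 - 1508*z^3 - 423*z^2 + 177*z + 23)/(343*z^9 + 882*z^8 + 609*z^7 + 111*z^6 + 165*z^5 + 84*z^4 - 16*z^3 + 21*z^2 - 3*z + 1)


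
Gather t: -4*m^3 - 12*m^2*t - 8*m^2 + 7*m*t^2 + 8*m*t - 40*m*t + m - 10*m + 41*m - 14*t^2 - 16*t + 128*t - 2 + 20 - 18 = -4*m^3 - 8*m^2 + 32*m + t^2*(7*m - 14) + t*(-12*m^2 - 32*m + 112)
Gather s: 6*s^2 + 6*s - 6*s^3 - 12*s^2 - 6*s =-6*s^3 - 6*s^2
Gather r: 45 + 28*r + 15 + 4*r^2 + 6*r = 4*r^2 + 34*r + 60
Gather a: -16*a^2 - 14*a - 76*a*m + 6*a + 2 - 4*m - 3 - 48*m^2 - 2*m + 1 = -16*a^2 + a*(-76*m - 8) - 48*m^2 - 6*m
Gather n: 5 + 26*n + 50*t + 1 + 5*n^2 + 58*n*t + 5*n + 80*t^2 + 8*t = 5*n^2 + n*(58*t + 31) + 80*t^2 + 58*t + 6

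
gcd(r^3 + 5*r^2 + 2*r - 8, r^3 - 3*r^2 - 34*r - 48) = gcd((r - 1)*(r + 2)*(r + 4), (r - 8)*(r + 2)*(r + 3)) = r + 2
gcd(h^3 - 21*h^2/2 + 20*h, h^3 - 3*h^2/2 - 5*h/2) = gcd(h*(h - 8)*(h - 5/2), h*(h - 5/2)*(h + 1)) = h^2 - 5*h/2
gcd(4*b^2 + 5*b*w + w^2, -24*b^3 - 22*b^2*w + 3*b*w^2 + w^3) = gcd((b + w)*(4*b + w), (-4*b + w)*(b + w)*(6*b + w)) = b + w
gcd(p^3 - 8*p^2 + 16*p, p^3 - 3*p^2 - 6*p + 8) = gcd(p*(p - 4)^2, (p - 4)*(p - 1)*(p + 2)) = p - 4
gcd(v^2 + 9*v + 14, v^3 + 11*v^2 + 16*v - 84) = v + 7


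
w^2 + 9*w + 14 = (w + 2)*(w + 7)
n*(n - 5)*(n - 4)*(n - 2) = n^4 - 11*n^3 + 38*n^2 - 40*n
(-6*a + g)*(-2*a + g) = 12*a^2 - 8*a*g + g^2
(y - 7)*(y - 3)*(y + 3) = y^3 - 7*y^2 - 9*y + 63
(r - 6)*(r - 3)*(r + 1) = r^3 - 8*r^2 + 9*r + 18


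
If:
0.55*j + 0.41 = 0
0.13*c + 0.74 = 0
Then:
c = -5.69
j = -0.75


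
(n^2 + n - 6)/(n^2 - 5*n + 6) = (n + 3)/(n - 3)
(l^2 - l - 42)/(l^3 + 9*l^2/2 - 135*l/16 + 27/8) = 16*(l - 7)/(16*l^2 - 24*l + 9)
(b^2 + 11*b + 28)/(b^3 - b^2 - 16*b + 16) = (b + 7)/(b^2 - 5*b + 4)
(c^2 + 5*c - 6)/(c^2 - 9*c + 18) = (c^2 + 5*c - 6)/(c^2 - 9*c + 18)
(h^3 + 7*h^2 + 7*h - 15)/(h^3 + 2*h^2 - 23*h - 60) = (h^2 + 4*h - 5)/(h^2 - h - 20)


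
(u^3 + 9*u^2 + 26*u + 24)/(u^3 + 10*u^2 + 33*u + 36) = (u + 2)/(u + 3)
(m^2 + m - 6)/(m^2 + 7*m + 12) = (m - 2)/(m + 4)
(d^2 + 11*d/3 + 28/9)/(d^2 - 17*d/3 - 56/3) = (d + 4/3)/(d - 8)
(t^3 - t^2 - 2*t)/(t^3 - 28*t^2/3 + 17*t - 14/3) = 3*t*(t + 1)/(3*t^2 - 22*t + 7)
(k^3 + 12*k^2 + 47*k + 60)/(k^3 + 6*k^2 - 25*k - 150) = (k^2 + 7*k + 12)/(k^2 + k - 30)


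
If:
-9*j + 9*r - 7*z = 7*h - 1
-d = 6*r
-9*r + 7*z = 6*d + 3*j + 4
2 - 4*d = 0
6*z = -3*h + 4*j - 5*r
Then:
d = 1/2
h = -475/322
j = 199/552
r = -1/12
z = 1349/1288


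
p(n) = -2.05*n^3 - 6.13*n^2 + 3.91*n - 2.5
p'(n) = -6.15*n^2 - 12.26*n + 3.91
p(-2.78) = -16.70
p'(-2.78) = -9.54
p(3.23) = -122.91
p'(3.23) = -99.85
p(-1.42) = -14.54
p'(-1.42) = 8.92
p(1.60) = -20.33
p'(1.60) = -31.45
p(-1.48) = -15.07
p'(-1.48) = 8.58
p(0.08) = -2.23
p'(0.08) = 2.89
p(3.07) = -107.59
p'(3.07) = -91.69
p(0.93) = -5.81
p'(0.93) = -12.81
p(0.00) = -2.50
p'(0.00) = 3.91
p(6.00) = -642.52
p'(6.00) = -291.05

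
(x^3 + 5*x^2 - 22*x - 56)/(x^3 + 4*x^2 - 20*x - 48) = (x + 7)/(x + 6)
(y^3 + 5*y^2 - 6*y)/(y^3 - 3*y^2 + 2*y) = (y + 6)/(y - 2)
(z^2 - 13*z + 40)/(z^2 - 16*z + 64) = (z - 5)/(z - 8)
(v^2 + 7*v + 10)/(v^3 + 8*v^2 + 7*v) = (v^2 + 7*v + 10)/(v*(v^2 + 8*v + 7))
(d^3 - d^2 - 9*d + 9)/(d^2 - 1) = (d^2 - 9)/(d + 1)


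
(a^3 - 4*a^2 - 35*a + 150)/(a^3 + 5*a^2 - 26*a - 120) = (a - 5)/(a + 4)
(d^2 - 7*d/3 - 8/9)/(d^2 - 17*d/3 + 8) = (d + 1/3)/(d - 3)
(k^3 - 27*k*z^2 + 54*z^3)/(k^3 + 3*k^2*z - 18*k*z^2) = (k - 3*z)/k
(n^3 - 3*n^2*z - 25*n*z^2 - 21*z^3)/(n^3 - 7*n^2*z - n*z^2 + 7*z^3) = (-n - 3*z)/(-n + z)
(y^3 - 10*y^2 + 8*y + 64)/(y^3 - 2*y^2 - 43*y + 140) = (y^2 - 6*y - 16)/(y^2 + 2*y - 35)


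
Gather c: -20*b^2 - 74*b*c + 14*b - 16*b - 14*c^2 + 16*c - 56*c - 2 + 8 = -20*b^2 - 2*b - 14*c^2 + c*(-74*b - 40) + 6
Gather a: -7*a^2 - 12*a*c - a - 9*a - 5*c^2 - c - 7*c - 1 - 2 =-7*a^2 + a*(-12*c - 10) - 5*c^2 - 8*c - 3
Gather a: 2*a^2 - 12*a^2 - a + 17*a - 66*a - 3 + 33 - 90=-10*a^2 - 50*a - 60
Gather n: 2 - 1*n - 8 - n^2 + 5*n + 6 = -n^2 + 4*n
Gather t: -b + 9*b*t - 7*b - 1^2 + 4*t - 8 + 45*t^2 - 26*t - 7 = -8*b + 45*t^2 + t*(9*b - 22) - 16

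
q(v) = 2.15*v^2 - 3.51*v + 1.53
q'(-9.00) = -42.21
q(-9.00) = 207.27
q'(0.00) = -3.51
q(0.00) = 1.53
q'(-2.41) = -13.87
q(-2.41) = 22.48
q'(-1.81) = -11.29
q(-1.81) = 14.93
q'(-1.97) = -11.98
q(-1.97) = 16.79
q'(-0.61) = -6.13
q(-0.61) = 4.47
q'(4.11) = 14.16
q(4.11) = 23.42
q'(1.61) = 3.41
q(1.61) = 1.45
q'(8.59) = 33.43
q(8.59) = 130.02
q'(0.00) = -3.51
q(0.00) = 1.53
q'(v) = 4.3*v - 3.51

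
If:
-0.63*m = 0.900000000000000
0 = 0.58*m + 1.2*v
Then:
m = -1.43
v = 0.69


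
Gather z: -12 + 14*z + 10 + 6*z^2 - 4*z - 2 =6*z^2 + 10*z - 4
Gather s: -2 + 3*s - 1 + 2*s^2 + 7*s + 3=2*s^2 + 10*s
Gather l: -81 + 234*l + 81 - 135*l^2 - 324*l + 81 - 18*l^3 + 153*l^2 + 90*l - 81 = -18*l^3 + 18*l^2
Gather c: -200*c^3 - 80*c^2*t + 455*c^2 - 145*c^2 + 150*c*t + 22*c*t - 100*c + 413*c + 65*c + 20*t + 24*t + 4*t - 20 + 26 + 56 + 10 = -200*c^3 + c^2*(310 - 80*t) + c*(172*t + 378) + 48*t + 72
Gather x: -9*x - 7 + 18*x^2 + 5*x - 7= 18*x^2 - 4*x - 14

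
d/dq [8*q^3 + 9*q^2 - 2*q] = 24*q^2 + 18*q - 2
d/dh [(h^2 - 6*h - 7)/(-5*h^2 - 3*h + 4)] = (-33*h^2 - 62*h - 45)/(25*h^4 + 30*h^3 - 31*h^2 - 24*h + 16)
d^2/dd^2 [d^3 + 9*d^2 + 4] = 6*d + 18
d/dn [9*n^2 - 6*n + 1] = 18*n - 6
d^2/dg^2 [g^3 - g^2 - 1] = 6*g - 2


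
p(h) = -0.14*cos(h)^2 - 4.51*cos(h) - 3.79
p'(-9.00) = -1.75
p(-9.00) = 0.20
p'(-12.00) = 2.55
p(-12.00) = -7.70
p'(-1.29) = -4.41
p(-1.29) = -5.05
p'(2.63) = 2.09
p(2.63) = 0.04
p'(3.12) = 0.09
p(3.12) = 0.58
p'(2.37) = 3.00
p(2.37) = -0.63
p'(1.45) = 4.51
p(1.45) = -4.34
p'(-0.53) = -2.40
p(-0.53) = -7.79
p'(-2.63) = -2.09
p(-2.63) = 0.04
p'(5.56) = -3.12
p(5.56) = -7.25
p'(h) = 0.28*sin(h)*cos(h) + 4.51*sin(h)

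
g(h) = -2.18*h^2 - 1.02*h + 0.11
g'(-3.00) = 12.06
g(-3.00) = -16.45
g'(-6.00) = 25.14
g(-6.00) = -72.25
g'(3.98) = -18.37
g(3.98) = -38.48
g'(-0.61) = 1.64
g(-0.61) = -0.08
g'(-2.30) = 9.01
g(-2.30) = -9.08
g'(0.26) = -2.15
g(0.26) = -0.30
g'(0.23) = -2.02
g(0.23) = -0.24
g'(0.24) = -2.07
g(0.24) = -0.26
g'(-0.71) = 2.08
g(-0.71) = -0.26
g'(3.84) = -17.76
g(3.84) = -35.95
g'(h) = -4.36*h - 1.02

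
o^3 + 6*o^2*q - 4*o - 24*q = (o - 2)*(o + 2)*(o + 6*q)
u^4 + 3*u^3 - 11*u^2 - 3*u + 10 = (u - 2)*(u - 1)*(u + 1)*(u + 5)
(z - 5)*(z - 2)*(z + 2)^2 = z^4 - 3*z^3 - 14*z^2 + 12*z + 40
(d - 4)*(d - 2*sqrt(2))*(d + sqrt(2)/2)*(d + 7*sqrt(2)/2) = d^4 - 4*d^3 + 2*sqrt(2)*d^3 - 25*d^2/2 - 8*sqrt(2)*d^2 - 7*sqrt(2)*d + 50*d + 28*sqrt(2)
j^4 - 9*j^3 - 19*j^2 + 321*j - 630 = (j - 7)*(j - 5)*(j - 3)*(j + 6)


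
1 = 1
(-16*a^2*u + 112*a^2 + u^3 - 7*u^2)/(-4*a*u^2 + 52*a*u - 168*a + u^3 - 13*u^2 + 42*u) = (4*a + u)/(u - 6)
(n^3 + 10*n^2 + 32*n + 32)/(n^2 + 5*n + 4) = (n^2 + 6*n + 8)/(n + 1)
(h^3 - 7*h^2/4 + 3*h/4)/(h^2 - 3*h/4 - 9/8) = 2*h*(-4*h^2 + 7*h - 3)/(-8*h^2 + 6*h + 9)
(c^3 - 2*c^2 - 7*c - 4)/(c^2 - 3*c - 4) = c + 1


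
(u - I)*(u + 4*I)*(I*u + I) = I*u^3 - 3*u^2 + I*u^2 - 3*u + 4*I*u + 4*I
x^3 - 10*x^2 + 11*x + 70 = (x - 7)*(x - 5)*(x + 2)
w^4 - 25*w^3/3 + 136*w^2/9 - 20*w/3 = w*(w - 6)*(w - 5/3)*(w - 2/3)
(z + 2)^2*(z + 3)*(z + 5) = z^4 + 12*z^3 + 51*z^2 + 92*z + 60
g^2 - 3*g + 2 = (g - 2)*(g - 1)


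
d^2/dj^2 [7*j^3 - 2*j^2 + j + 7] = 42*j - 4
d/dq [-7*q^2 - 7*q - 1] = -14*q - 7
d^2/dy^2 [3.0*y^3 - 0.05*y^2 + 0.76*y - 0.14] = 18.0*y - 0.1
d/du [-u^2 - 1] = -2*u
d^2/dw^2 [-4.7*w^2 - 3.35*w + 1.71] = -9.40000000000000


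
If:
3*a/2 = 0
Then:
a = 0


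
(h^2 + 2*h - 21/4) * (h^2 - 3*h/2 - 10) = h^4 + h^3/2 - 73*h^2/4 - 97*h/8 + 105/2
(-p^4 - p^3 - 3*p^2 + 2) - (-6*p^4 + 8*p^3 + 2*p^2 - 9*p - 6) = 5*p^4 - 9*p^3 - 5*p^2 + 9*p + 8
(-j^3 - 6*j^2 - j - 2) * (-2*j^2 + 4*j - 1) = 2*j^5 + 8*j^4 - 21*j^3 + 6*j^2 - 7*j + 2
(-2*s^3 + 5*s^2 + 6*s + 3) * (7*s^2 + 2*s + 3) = -14*s^5 + 31*s^4 + 46*s^3 + 48*s^2 + 24*s + 9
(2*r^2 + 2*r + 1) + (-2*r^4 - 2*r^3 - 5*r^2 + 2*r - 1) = -2*r^4 - 2*r^3 - 3*r^2 + 4*r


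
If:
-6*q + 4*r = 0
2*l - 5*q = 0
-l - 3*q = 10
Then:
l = -50/11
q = -20/11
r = -30/11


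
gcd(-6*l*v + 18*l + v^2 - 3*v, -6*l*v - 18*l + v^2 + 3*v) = -6*l + v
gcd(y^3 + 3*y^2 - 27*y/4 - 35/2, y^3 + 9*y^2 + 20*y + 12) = y + 2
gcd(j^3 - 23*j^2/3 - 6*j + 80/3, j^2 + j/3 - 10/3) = j^2 + j/3 - 10/3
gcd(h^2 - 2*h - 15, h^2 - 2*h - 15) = h^2 - 2*h - 15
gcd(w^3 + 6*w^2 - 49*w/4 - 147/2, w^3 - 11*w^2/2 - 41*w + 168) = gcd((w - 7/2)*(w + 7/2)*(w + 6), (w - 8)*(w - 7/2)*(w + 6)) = w^2 + 5*w/2 - 21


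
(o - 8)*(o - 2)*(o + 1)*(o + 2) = o^4 - 7*o^3 - 12*o^2 + 28*o + 32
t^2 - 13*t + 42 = (t - 7)*(t - 6)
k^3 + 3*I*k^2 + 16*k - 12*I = (k - 2*I)*(k - I)*(k + 6*I)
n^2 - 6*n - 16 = (n - 8)*(n + 2)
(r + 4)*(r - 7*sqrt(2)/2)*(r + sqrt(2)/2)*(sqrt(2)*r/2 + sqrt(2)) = sqrt(2)*r^4/2 - 3*r^3 + 3*sqrt(2)*r^3 - 18*r^2 + 9*sqrt(2)*r^2/4 - 24*r - 21*sqrt(2)*r/2 - 14*sqrt(2)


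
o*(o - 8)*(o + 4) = o^3 - 4*o^2 - 32*o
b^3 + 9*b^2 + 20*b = b*(b + 4)*(b + 5)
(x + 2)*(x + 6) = x^2 + 8*x + 12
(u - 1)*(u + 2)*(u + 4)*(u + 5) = u^4 + 10*u^3 + 27*u^2 + 2*u - 40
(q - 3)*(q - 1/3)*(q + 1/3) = q^3 - 3*q^2 - q/9 + 1/3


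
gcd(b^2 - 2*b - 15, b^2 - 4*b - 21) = b + 3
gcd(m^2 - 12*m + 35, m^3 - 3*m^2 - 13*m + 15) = m - 5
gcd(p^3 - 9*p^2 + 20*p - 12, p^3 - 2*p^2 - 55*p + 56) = p - 1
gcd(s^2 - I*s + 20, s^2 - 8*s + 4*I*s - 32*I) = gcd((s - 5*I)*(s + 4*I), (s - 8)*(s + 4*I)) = s + 4*I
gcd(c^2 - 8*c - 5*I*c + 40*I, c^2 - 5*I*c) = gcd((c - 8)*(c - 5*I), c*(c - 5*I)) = c - 5*I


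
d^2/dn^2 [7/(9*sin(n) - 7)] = 63*(-9*sin(n)^2 - 7*sin(n) + 18)/(9*sin(n) - 7)^3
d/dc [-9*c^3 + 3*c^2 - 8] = 3*c*(2 - 9*c)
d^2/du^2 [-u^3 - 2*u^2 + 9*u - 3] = -6*u - 4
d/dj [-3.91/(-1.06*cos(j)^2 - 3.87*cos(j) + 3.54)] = (8.2892*cos(j) + 15.1317)*sin(j)/(1.06*cos(j)^2 + 3.87*cos(j) - 3.54)^2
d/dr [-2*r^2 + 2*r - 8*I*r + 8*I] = -4*r + 2 - 8*I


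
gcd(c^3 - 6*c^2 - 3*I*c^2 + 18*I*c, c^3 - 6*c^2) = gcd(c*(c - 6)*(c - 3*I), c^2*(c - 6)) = c^2 - 6*c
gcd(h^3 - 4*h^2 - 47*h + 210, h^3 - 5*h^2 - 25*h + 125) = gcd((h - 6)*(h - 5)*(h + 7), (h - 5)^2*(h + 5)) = h - 5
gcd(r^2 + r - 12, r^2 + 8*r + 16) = r + 4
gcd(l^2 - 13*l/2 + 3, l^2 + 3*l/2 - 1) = l - 1/2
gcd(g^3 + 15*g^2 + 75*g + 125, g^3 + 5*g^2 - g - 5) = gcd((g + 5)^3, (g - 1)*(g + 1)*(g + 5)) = g + 5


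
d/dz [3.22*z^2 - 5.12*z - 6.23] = 6.44*z - 5.12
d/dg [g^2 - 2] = 2*g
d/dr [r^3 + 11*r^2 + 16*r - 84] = 3*r^2 + 22*r + 16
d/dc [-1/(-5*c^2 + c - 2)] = (1 - 10*c)/(5*c^2 - c + 2)^2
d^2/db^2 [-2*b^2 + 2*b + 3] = -4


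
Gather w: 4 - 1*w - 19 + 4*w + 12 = 3*w - 3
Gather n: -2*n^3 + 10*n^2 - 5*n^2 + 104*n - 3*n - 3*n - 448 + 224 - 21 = -2*n^3 + 5*n^2 + 98*n - 245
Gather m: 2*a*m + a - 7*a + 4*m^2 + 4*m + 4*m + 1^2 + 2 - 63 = -6*a + 4*m^2 + m*(2*a + 8) - 60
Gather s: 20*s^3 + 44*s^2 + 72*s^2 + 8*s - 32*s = 20*s^3 + 116*s^2 - 24*s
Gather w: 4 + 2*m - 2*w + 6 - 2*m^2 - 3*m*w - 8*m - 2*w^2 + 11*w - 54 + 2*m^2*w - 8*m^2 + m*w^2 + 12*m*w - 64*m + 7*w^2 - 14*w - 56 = -10*m^2 - 70*m + w^2*(m + 5) + w*(2*m^2 + 9*m - 5) - 100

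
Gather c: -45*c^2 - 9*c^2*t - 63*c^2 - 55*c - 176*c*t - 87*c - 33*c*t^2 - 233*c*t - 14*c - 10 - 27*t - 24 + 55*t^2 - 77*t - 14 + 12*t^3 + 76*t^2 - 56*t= c^2*(-9*t - 108) + c*(-33*t^2 - 409*t - 156) + 12*t^3 + 131*t^2 - 160*t - 48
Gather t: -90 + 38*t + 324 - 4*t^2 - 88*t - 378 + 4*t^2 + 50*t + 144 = 0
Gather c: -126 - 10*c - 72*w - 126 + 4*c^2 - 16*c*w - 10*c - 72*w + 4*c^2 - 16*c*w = 8*c^2 + c*(-32*w - 20) - 144*w - 252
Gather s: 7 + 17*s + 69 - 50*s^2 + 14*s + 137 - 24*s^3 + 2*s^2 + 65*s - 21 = -24*s^3 - 48*s^2 + 96*s + 192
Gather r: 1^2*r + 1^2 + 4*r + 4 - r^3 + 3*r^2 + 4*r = -r^3 + 3*r^2 + 9*r + 5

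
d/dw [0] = 0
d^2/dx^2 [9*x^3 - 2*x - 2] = 54*x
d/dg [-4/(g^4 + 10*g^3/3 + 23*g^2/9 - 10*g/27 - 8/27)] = 216*(54*g^3 + 135*g^2 + 69*g - 5)/(27*g^4 + 90*g^3 + 69*g^2 - 10*g - 8)^2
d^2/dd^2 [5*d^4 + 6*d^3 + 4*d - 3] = 12*d*(5*d + 3)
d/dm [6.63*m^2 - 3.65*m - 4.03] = 13.26*m - 3.65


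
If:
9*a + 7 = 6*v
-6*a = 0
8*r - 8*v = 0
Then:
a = 0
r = 7/6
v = 7/6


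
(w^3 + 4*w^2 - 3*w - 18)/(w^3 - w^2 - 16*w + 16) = (w^3 + 4*w^2 - 3*w - 18)/(w^3 - w^2 - 16*w + 16)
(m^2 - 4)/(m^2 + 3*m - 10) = (m + 2)/(m + 5)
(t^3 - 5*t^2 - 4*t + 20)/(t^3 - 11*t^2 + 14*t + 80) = (t - 2)/(t - 8)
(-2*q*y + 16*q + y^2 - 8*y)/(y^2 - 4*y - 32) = (-2*q + y)/(y + 4)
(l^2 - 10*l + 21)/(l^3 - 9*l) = (l - 7)/(l*(l + 3))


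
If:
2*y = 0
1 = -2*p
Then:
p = -1/2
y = 0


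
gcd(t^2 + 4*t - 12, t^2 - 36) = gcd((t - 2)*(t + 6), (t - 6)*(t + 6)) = t + 6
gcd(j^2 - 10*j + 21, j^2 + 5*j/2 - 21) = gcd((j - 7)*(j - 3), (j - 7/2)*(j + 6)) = 1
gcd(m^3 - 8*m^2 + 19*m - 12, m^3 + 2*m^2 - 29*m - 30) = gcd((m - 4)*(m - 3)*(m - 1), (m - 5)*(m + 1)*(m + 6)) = 1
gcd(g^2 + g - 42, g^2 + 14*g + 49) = g + 7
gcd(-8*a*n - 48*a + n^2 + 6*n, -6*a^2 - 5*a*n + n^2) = 1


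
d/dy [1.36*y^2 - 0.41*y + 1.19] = 2.72*y - 0.41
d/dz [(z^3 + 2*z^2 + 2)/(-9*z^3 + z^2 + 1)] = 19*z^2*(z^2 + 3)/(81*z^6 - 18*z^5 + z^4 - 18*z^3 + 2*z^2 + 1)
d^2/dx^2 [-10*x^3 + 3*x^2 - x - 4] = 6 - 60*x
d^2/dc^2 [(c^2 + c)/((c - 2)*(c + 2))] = 2*(c^3 + 12*c^2 + 12*c + 16)/(c^6 - 12*c^4 + 48*c^2 - 64)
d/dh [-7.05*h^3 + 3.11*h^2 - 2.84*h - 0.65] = -21.15*h^2 + 6.22*h - 2.84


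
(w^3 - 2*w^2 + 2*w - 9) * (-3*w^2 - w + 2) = -3*w^5 + 5*w^4 - 2*w^3 + 21*w^2 + 13*w - 18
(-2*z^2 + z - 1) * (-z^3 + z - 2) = 2*z^5 - z^4 - z^3 + 5*z^2 - 3*z + 2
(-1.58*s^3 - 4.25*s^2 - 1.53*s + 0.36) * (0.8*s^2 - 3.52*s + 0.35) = -1.264*s^5 + 2.1616*s^4 + 13.183*s^3 + 4.1861*s^2 - 1.8027*s + 0.126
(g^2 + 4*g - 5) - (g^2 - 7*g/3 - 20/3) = 19*g/3 + 5/3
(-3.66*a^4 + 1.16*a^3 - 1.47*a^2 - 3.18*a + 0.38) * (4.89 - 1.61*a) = 5.8926*a^5 - 19.765*a^4 + 8.0391*a^3 - 2.0685*a^2 - 16.162*a + 1.8582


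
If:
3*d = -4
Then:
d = -4/3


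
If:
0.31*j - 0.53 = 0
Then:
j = 1.71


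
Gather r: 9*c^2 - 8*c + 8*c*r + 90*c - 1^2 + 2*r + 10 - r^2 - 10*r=9*c^2 + 82*c - r^2 + r*(8*c - 8) + 9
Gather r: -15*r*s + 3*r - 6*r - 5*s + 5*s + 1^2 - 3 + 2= r*(-15*s - 3)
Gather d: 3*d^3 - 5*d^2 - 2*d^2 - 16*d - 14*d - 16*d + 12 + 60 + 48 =3*d^3 - 7*d^2 - 46*d + 120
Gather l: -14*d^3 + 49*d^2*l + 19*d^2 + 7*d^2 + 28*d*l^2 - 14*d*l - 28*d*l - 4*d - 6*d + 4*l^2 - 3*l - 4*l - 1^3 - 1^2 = -14*d^3 + 26*d^2 - 10*d + l^2*(28*d + 4) + l*(49*d^2 - 42*d - 7) - 2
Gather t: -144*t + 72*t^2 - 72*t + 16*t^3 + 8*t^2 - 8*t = 16*t^3 + 80*t^2 - 224*t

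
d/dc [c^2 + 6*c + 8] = 2*c + 6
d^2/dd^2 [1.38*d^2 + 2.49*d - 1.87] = 2.76000000000000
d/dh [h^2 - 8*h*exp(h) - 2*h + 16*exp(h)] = -8*h*exp(h) + 2*h + 8*exp(h) - 2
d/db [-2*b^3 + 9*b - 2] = 9 - 6*b^2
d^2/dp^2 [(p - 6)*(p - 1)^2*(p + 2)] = 12*p^2 - 36*p - 6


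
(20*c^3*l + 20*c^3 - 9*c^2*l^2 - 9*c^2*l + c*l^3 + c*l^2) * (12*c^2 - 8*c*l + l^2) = 240*c^5*l + 240*c^5 - 268*c^4*l^2 - 268*c^4*l + 104*c^3*l^3 + 104*c^3*l^2 - 17*c^2*l^4 - 17*c^2*l^3 + c*l^5 + c*l^4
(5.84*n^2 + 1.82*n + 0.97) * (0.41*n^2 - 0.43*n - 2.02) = 2.3944*n^4 - 1.765*n^3 - 12.1817*n^2 - 4.0935*n - 1.9594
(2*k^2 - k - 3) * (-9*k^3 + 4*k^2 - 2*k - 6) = -18*k^5 + 17*k^4 + 19*k^3 - 22*k^2 + 12*k + 18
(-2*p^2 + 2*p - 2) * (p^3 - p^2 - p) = -2*p^5 + 4*p^4 - 2*p^3 + 2*p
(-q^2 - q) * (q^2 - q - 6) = -q^4 + 7*q^2 + 6*q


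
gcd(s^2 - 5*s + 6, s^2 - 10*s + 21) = s - 3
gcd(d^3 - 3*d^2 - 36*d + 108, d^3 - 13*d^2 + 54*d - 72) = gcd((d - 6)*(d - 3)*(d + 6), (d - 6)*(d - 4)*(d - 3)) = d^2 - 9*d + 18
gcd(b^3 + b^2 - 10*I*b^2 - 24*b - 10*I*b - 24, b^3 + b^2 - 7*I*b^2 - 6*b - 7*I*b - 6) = b^2 + b*(1 - 6*I) - 6*I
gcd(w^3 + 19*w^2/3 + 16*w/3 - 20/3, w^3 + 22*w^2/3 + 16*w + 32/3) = w + 2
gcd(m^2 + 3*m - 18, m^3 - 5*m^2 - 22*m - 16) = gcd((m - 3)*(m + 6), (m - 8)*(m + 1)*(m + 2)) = 1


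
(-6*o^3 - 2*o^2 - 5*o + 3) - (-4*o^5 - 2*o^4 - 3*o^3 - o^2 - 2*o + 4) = 4*o^5 + 2*o^4 - 3*o^3 - o^2 - 3*o - 1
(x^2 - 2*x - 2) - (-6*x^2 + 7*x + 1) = 7*x^2 - 9*x - 3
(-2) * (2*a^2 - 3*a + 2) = -4*a^2 + 6*a - 4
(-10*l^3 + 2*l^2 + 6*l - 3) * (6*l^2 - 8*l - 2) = -60*l^5 + 92*l^4 + 40*l^3 - 70*l^2 + 12*l + 6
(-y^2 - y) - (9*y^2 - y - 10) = 10 - 10*y^2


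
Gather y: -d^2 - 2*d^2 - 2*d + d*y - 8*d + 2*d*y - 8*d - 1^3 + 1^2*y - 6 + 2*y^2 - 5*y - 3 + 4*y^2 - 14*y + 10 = -3*d^2 - 18*d + 6*y^2 + y*(3*d - 18)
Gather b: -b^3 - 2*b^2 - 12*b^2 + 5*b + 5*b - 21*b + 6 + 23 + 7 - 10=-b^3 - 14*b^2 - 11*b + 26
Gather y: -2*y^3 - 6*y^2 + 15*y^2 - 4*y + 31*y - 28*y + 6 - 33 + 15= -2*y^3 + 9*y^2 - y - 12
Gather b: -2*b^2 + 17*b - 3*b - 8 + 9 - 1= -2*b^2 + 14*b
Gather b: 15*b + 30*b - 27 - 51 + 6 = 45*b - 72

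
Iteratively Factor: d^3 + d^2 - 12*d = (d + 4)*(d^2 - 3*d) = d*(d + 4)*(d - 3)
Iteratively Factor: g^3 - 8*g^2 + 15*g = (g - 5)*(g^2 - 3*g) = (g - 5)*(g - 3)*(g)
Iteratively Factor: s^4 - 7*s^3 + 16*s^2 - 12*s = (s - 2)*(s^3 - 5*s^2 + 6*s) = (s - 3)*(s - 2)*(s^2 - 2*s) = s*(s - 3)*(s - 2)*(s - 2)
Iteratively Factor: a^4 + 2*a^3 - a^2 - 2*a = (a + 2)*(a^3 - a) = a*(a + 2)*(a^2 - 1) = a*(a - 1)*(a + 2)*(a + 1)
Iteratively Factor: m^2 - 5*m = (m)*(m - 5)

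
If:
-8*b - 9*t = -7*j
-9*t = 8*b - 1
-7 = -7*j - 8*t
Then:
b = -23/32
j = 1/7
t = 3/4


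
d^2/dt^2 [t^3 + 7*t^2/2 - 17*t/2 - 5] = 6*t + 7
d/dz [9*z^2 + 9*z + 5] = 18*z + 9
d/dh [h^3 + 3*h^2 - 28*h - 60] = 3*h^2 + 6*h - 28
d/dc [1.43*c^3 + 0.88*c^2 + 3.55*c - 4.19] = 4.29*c^2 + 1.76*c + 3.55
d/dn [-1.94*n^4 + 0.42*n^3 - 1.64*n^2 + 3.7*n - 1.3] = -7.76*n^3 + 1.26*n^2 - 3.28*n + 3.7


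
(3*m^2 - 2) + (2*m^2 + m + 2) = 5*m^2 + m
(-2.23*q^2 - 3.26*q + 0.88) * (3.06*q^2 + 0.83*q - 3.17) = -6.8238*q^4 - 11.8265*q^3 + 7.0561*q^2 + 11.0646*q - 2.7896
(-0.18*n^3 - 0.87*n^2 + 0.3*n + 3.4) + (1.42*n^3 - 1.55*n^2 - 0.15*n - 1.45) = 1.24*n^3 - 2.42*n^2 + 0.15*n + 1.95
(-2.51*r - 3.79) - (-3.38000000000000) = -2.51*r - 0.41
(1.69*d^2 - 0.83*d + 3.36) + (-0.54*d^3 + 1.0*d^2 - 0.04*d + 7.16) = -0.54*d^3 + 2.69*d^2 - 0.87*d + 10.52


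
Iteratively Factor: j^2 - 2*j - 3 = (j - 3)*(j + 1)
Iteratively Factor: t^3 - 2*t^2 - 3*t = (t)*(t^2 - 2*t - 3) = t*(t - 3)*(t + 1)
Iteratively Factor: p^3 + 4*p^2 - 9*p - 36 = (p + 3)*(p^2 + p - 12) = (p - 3)*(p + 3)*(p + 4)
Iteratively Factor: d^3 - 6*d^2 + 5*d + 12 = (d + 1)*(d^2 - 7*d + 12) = (d - 3)*(d + 1)*(d - 4)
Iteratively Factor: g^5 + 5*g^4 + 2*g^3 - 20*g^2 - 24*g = (g)*(g^4 + 5*g^3 + 2*g^2 - 20*g - 24) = g*(g + 2)*(g^3 + 3*g^2 - 4*g - 12) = g*(g - 2)*(g + 2)*(g^2 + 5*g + 6) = g*(g - 2)*(g + 2)^2*(g + 3)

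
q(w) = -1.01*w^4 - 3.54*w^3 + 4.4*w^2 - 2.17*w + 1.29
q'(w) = -4.04*w^3 - 10.62*w^2 + 8.8*w - 2.17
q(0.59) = 0.69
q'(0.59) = -1.50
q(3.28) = -200.31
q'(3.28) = -230.12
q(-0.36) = 2.79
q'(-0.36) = -6.53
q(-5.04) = -74.49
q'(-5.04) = 200.93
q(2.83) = -114.63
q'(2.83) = -153.89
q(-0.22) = 2.02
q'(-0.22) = -4.58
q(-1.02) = 10.74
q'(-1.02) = -17.91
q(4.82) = -848.50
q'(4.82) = -658.88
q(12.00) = -26451.63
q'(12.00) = -8406.97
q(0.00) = 1.29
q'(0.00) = -2.17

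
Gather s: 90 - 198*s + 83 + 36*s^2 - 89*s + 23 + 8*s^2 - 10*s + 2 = 44*s^2 - 297*s + 198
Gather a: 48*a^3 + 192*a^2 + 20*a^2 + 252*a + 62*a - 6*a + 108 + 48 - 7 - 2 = 48*a^3 + 212*a^2 + 308*a + 147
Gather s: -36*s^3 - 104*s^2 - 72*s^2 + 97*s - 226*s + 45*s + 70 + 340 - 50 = -36*s^3 - 176*s^2 - 84*s + 360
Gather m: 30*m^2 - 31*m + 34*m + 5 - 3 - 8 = 30*m^2 + 3*m - 6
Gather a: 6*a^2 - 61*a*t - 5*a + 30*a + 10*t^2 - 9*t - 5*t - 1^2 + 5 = 6*a^2 + a*(25 - 61*t) + 10*t^2 - 14*t + 4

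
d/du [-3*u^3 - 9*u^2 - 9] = 9*u*(-u - 2)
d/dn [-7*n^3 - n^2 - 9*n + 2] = -21*n^2 - 2*n - 9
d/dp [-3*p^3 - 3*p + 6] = -9*p^2 - 3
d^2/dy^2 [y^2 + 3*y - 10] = 2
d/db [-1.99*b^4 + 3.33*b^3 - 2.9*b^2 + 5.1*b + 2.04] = -7.96*b^3 + 9.99*b^2 - 5.8*b + 5.1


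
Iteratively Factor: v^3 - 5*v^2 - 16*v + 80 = (v + 4)*(v^2 - 9*v + 20) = (v - 4)*(v + 4)*(v - 5)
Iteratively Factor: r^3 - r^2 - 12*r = (r - 4)*(r^2 + 3*r) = (r - 4)*(r + 3)*(r)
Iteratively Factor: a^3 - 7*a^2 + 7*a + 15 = (a - 3)*(a^2 - 4*a - 5) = (a - 5)*(a - 3)*(a + 1)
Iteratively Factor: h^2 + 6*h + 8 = (h + 4)*(h + 2)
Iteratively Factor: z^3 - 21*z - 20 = (z + 4)*(z^2 - 4*z - 5) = (z + 1)*(z + 4)*(z - 5)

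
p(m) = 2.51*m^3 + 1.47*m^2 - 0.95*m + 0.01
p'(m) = 7.53*m^2 + 2.94*m - 0.95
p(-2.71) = -36.57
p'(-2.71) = 46.38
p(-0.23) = 0.28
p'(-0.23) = -1.23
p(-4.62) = -211.74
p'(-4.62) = 146.19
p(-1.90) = -10.09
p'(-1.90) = 20.65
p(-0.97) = 0.02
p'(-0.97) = 3.28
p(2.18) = 30.93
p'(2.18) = 41.24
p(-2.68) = -35.20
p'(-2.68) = 45.25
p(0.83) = 1.67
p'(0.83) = 6.68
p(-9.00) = -1702.16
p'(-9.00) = 582.52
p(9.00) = 1940.32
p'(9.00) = 635.44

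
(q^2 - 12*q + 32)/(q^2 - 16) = (q - 8)/(q + 4)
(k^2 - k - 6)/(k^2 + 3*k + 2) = (k - 3)/(k + 1)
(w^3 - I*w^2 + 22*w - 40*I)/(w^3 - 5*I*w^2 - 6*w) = (w^2 + I*w + 20)/(w*(w - 3*I))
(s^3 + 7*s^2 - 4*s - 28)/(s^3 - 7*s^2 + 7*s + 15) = (s^3 + 7*s^2 - 4*s - 28)/(s^3 - 7*s^2 + 7*s + 15)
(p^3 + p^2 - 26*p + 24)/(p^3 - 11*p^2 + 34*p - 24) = (p + 6)/(p - 6)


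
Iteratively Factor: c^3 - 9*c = (c + 3)*(c^2 - 3*c) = (c - 3)*(c + 3)*(c)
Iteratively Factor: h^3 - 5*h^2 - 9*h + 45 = (h + 3)*(h^2 - 8*h + 15) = (h - 3)*(h + 3)*(h - 5)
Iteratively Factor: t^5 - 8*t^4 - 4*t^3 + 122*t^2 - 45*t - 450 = (t + 2)*(t^4 - 10*t^3 + 16*t^2 + 90*t - 225) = (t - 5)*(t + 2)*(t^3 - 5*t^2 - 9*t + 45) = (t - 5)*(t - 3)*(t + 2)*(t^2 - 2*t - 15) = (t - 5)^2*(t - 3)*(t + 2)*(t + 3)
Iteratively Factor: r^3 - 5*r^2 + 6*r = (r - 2)*(r^2 - 3*r) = r*(r - 2)*(r - 3)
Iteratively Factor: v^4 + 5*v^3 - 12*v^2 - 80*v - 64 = (v + 4)*(v^3 + v^2 - 16*v - 16) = (v + 4)^2*(v^2 - 3*v - 4) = (v + 1)*(v + 4)^2*(v - 4)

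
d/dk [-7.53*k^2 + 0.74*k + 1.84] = 0.74 - 15.06*k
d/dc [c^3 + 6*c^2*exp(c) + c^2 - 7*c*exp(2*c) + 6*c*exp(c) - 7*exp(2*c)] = 6*c^2*exp(c) + 3*c^2 - 14*c*exp(2*c) + 18*c*exp(c) + 2*c - 21*exp(2*c) + 6*exp(c)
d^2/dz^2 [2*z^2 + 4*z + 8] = 4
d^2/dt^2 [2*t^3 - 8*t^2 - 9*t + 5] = 12*t - 16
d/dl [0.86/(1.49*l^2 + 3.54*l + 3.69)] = (-2.5628*l - 3.0444)/(1.49*l^2 + 3.54*l + 3.69)^2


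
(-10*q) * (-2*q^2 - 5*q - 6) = 20*q^3 + 50*q^2 + 60*q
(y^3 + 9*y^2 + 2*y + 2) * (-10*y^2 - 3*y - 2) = -10*y^5 - 93*y^4 - 49*y^3 - 44*y^2 - 10*y - 4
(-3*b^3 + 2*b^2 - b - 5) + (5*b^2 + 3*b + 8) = -3*b^3 + 7*b^2 + 2*b + 3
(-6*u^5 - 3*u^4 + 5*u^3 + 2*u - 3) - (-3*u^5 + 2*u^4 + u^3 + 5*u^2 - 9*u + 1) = -3*u^5 - 5*u^4 + 4*u^3 - 5*u^2 + 11*u - 4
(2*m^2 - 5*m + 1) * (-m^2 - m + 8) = -2*m^4 + 3*m^3 + 20*m^2 - 41*m + 8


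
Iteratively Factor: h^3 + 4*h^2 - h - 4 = (h - 1)*(h^2 + 5*h + 4) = (h - 1)*(h + 1)*(h + 4)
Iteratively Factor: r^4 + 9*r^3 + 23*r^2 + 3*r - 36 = (r + 3)*(r^3 + 6*r^2 + 5*r - 12) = (r - 1)*(r + 3)*(r^2 + 7*r + 12) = (r - 1)*(r + 3)*(r + 4)*(r + 3)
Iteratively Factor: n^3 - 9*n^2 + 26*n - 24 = (n - 3)*(n^2 - 6*n + 8) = (n - 3)*(n - 2)*(n - 4)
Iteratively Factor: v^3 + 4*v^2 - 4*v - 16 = (v + 4)*(v^2 - 4) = (v + 2)*(v + 4)*(v - 2)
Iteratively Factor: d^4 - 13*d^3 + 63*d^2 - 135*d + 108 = (d - 3)*(d^3 - 10*d^2 + 33*d - 36) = (d - 3)^2*(d^2 - 7*d + 12) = (d - 3)^3*(d - 4)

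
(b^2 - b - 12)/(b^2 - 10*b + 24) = (b + 3)/(b - 6)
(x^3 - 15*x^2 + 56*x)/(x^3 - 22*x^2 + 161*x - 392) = x/(x - 7)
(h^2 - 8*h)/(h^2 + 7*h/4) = 4*(h - 8)/(4*h + 7)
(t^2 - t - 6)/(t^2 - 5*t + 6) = (t + 2)/(t - 2)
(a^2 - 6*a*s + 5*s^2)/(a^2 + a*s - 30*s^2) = (a - s)/(a + 6*s)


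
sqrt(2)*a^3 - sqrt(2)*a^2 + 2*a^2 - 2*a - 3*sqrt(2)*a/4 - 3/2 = (a - 3/2)*(a + sqrt(2))*(sqrt(2)*a + sqrt(2)/2)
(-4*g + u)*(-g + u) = 4*g^2 - 5*g*u + u^2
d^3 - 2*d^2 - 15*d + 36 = (d - 3)^2*(d + 4)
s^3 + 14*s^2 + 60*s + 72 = (s + 2)*(s + 6)^2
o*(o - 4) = o^2 - 4*o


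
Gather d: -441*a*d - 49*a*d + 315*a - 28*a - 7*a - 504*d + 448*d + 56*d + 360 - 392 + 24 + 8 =-490*a*d + 280*a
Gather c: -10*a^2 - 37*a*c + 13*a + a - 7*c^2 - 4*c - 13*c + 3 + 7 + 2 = -10*a^2 + 14*a - 7*c^2 + c*(-37*a - 17) + 12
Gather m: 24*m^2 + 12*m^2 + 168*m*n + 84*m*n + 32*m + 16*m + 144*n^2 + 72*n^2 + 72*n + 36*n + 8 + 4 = 36*m^2 + m*(252*n + 48) + 216*n^2 + 108*n + 12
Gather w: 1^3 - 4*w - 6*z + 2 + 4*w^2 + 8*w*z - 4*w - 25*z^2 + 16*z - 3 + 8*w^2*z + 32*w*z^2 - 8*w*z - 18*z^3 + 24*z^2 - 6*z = w^2*(8*z + 4) + w*(32*z^2 - 8) - 18*z^3 - z^2 + 4*z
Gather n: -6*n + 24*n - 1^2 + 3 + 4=18*n + 6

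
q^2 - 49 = (q - 7)*(q + 7)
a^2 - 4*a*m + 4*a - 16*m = (a + 4)*(a - 4*m)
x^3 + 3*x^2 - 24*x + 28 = (x - 2)^2*(x + 7)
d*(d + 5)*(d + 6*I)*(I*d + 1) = I*d^4 - 5*d^3 + 5*I*d^3 - 25*d^2 + 6*I*d^2 + 30*I*d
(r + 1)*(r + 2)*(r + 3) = r^3 + 6*r^2 + 11*r + 6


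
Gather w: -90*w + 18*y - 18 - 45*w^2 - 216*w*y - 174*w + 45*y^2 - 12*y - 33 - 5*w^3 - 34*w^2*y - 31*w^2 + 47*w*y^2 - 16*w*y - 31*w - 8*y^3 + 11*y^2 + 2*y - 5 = -5*w^3 + w^2*(-34*y - 76) + w*(47*y^2 - 232*y - 295) - 8*y^3 + 56*y^2 + 8*y - 56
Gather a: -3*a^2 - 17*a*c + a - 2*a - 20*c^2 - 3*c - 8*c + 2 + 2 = -3*a^2 + a*(-17*c - 1) - 20*c^2 - 11*c + 4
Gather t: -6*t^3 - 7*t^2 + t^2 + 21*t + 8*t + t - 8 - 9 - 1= -6*t^3 - 6*t^2 + 30*t - 18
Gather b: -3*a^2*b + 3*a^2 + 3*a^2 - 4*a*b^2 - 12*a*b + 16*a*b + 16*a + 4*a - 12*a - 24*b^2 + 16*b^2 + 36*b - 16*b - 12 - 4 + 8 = 6*a^2 + 8*a + b^2*(-4*a - 8) + b*(-3*a^2 + 4*a + 20) - 8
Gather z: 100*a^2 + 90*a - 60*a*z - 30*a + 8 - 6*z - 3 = 100*a^2 + 60*a + z*(-60*a - 6) + 5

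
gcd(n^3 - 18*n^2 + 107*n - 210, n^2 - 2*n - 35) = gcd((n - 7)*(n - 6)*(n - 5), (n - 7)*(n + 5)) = n - 7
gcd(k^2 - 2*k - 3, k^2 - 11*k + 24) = k - 3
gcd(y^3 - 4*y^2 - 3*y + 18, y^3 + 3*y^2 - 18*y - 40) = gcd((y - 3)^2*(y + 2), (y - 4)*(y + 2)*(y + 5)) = y + 2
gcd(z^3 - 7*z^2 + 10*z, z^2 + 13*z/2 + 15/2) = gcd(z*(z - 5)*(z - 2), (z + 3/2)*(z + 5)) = 1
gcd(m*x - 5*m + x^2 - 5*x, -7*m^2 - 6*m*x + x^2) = m + x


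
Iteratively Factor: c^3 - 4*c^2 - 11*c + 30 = (c - 5)*(c^2 + c - 6) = (c - 5)*(c - 2)*(c + 3)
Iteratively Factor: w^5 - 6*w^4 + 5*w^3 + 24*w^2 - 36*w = (w - 3)*(w^4 - 3*w^3 - 4*w^2 + 12*w) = w*(w - 3)*(w^3 - 3*w^2 - 4*w + 12) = w*(w - 3)*(w + 2)*(w^2 - 5*w + 6) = w*(w - 3)*(w - 2)*(w + 2)*(w - 3)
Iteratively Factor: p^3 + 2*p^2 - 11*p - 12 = (p - 3)*(p^2 + 5*p + 4) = (p - 3)*(p + 4)*(p + 1)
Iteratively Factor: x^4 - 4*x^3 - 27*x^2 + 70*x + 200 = (x + 2)*(x^3 - 6*x^2 - 15*x + 100) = (x - 5)*(x + 2)*(x^2 - x - 20) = (x - 5)*(x + 2)*(x + 4)*(x - 5)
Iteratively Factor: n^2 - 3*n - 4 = (n + 1)*(n - 4)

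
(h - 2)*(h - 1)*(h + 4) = h^3 + h^2 - 10*h + 8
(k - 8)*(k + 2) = k^2 - 6*k - 16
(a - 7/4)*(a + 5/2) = a^2 + 3*a/4 - 35/8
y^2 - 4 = (y - 2)*(y + 2)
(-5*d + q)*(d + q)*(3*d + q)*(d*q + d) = -15*d^4*q - 15*d^4 - 17*d^3*q^2 - 17*d^3*q - d^2*q^3 - d^2*q^2 + d*q^4 + d*q^3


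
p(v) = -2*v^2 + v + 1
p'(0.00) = 1.00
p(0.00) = 1.00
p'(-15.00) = 61.00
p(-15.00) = -464.00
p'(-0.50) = 3.00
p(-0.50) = 0.00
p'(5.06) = -19.24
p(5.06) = -45.15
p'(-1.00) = 5.00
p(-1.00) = -2.00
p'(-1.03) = 5.12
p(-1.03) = -2.15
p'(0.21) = 0.16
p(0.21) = 1.12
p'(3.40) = -12.60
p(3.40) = -18.72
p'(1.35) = -4.40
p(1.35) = -1.30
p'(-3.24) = 13.96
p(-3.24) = -23.24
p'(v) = 1 - 4*v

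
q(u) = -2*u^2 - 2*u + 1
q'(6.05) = -26.20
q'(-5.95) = 21.80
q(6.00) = -83.00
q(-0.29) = 1.41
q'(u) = -4*u - 2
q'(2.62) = -12.48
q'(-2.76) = 9.04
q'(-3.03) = 10.12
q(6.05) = -84.30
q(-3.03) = -11.30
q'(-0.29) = -0.84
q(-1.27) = 0.31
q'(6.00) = -26.00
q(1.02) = -3.12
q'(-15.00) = 58.00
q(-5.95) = -57.90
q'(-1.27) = 3.08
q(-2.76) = -8.72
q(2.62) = -17.97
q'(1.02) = -6.08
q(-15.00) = -419.00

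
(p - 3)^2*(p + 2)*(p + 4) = p^4 - 19*p^2 + 6*p + 72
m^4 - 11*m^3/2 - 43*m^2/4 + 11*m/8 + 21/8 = (m - 7)*(m - 1/2)*(m + 1/2)*(m + 3/2)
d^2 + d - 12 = (d - 3)*(d + 4)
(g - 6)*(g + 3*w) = g^2 + 3*g*w - 6*g - 18*w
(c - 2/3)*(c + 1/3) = c^2 - c/3 - 2/9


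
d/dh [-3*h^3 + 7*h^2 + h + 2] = -9*h^2 + 14*h + 1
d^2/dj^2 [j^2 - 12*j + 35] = 2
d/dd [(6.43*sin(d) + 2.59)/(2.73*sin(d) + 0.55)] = -3.5342*cos(d)/(2.73*sin(d) + 0.55)^2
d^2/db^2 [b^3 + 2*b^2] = 6*b + 4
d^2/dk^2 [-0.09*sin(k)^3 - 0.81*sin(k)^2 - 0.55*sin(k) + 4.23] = 0.6175*sin(k) - 0.2025*sin(3*k) - 1.62*cos(2*k)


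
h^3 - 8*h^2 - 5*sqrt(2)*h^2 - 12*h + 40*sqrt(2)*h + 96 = (h - 8)*(h - 6*sqrt(2))*(h + sqrt(2))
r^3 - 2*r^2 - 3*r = r*(r - 3)*(r + 1)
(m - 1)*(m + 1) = m^2 - 1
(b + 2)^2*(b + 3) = b^3 + 7*b^2 + 16*b + 12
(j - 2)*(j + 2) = j^2 - 4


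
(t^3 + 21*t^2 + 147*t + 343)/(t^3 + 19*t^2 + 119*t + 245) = (t + 7)/(t + 5)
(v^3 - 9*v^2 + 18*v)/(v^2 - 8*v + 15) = v*(v - 6)/(v - 5)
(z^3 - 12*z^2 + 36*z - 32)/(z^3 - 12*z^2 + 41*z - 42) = (z^2 - 10*z + 16)/(z^2 - 10*z + 21)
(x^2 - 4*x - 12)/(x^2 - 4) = (x - 6)/(x - 2)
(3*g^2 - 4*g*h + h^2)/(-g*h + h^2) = (-3*g + h)/h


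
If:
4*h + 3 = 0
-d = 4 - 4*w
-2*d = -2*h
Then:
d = -3/4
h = -3/4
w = 13/16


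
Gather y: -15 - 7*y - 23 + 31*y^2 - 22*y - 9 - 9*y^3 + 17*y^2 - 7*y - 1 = -9*y^3 + 48*y^2 - 36*y - 48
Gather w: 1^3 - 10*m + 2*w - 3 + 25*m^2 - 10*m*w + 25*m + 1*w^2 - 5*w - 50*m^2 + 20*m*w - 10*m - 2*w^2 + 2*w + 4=-25*m^2 + 5*m - w^2 + w*(10*m - 1) + 2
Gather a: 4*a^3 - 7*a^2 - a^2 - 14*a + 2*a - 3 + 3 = 4*a^3 - 8*a^2 - 12*a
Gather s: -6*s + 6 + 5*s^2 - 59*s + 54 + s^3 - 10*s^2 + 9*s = s^3 - 5*s^2 - 56*s + 60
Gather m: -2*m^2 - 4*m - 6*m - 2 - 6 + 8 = -2*m^2 - 10*m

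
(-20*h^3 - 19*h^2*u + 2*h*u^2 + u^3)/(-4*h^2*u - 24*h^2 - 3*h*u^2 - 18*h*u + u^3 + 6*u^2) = (5*h + u)/(u + 6)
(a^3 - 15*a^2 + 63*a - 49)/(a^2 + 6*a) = (a^3 - 15*a^2 + 63*a - 49)/(a*(a + 6))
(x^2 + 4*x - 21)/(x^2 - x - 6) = (x + 7)/(x + 2)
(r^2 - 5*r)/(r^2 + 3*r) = (r - 5)/(r + 3)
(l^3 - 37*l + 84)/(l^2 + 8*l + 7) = (l^2 - 7*l + 12)/(l + 1)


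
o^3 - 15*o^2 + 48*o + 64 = (o - 8)^2*(o + 1)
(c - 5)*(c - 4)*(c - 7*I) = c^3 - 9*c^2 - 7*I*c^2 + 20*c + 63*I*c - 140*I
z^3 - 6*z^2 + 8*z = z*(z - 4)*(z - 2)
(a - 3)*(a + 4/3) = a^2 - 5*a/3 - 4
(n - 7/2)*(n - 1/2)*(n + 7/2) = n^3 - n^2/2 - 49*n/4 + 49/8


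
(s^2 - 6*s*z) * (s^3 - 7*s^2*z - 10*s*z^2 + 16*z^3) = s^5 - 13*s^4*z + 32*s^3*z^2 + 76*s^2*z^3 - 96*s*z^4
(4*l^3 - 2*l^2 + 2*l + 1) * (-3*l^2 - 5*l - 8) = -12*l^5 - 14*l^4 - 28*l^3 + 3*l^2 - 21*l - 8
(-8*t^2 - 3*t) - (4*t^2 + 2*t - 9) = -12*t^2 - 5*t + 9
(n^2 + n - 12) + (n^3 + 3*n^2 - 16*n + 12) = n^3 + 4*n^2 - 15*n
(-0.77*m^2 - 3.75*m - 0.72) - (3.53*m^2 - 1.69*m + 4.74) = -4.3*m^2 - 2.06*m - 5.46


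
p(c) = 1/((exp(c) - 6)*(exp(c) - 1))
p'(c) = -exp(c)/((exp(c) - 6)*(exp(c) - 1)^2) - exp(c)/((exp(c) - 6)^2*(exp(c) - 1))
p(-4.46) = 0.17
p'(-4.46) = 0.00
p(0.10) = -1.94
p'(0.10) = 19.97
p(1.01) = -0.18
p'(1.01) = 0.13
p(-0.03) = 6.73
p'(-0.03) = 222.20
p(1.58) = -0.23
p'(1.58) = -0.68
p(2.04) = 0.09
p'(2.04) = -0.50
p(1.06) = -0.17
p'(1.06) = 0.10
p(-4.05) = 0.17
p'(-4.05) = 0.00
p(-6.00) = 0.17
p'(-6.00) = 0.00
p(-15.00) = 0.17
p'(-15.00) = 0.00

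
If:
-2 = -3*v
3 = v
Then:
No Solution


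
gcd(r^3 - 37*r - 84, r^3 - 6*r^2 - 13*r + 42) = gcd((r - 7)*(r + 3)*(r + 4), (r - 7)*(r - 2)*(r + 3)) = r^2 - 4*r - 21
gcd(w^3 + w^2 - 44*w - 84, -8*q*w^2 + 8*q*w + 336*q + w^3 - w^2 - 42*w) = w^2 - w - 42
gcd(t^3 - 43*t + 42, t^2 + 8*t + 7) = t + 7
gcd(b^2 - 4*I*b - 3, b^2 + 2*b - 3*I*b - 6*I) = b - 3*I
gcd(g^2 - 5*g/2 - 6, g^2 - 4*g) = g - 4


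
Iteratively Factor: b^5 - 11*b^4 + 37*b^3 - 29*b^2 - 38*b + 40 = (b + 1)*(b^4 - 12*b^3 + 49*b^2 - 78*b + 40) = (b - 4)*(b + 1)*(b^3 - 8*b^2 + 17*b - 10) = (b - 5)*(b - 4)*(b + 1)*(b^2 - 3*b + 2) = (b - 5)*(b - 4)*(b - 1)*(b + 1)*(b - 2)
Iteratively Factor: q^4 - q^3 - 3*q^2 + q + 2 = (q - 1)*(q^3 - 3*q - 2) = (q - 2)*(q - 1)*(q^2 + 2*q + 1) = (q - 2)*(q - 1)*(q + 1)*(q + 1)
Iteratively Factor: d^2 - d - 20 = (d + 4)*(d - 5)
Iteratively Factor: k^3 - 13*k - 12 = (k + 1)*(k^2 - k - 12) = (k + 1)*(k + 3)*(k - 4)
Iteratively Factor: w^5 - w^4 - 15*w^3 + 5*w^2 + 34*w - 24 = (w - 4)*(w^4 + 3*w^3 - 3*w^2 - 7*w + 6) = (w - 4)*(w + 2)*(w^3 + w^2 - 5*w + 3) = (w - 4)*(w + 2)*(w + 3)*(w^2 - 2*w + 1) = (w - 4)*(w - 1)*(w + 2)*(w + 3)*(w - 1)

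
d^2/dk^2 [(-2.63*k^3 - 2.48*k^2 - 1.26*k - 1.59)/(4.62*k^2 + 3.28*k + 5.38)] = (95.5252399999997*k^3 - 112.23444*k^2 - 413.39964*k - 54.2662)/(98.611128*k^6 + 210.028896*k^5 + 493.61004*k^4 + 524.44576*k^3 + 574.80996*k^2 + 284.812896*k + 155.720872)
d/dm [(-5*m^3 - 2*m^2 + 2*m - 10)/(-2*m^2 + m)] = 2*(5*m^4 - 5*m^3 + m^2 - 20*m + 5)/(m^2*(4*m^2 - 4*m + 1))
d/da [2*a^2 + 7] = 4*a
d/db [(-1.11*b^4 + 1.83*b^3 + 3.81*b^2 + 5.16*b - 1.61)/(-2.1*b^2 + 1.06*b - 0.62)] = (4.662*b^5 - 7.3728*b^4 + 6.6324*b^3 + 11.4708*b^2 - 11.4864*b - 1.4926)/(4.41*b^4 - 4.452*b^3 + 3.7276*b^2 - 1.3144*b + 0.3844)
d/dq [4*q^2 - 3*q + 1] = 8*q - 3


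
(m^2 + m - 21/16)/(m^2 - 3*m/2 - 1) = (-16*m^2 - 16*m + 21)/(8*(-2*m^2 + 3*m + 2))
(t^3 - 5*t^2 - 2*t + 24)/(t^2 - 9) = (t^2 - 2*t - 8)/(t + 3)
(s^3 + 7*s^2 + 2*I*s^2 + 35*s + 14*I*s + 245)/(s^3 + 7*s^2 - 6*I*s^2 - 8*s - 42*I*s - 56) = (s^2 + 2*I*s + 35)/(s^2 - 6*I*s - 8)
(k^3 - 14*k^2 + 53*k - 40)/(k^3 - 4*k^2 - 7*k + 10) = (k - 8)/(k + 2)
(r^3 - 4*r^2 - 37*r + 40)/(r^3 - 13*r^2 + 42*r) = (r^3 - 4*r^2 - 37*r + 40)/(r*(r^2 - 13*r + 42))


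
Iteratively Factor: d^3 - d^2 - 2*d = (d - 2)*(d^2 + d) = (d - 2)*(d + 1)*(d)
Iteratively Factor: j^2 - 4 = (j + 2)*(j - 2)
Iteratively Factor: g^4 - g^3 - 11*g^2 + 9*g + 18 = (g + 1)*(g^3 - 2*g^2 - 9*g + 18) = (g + 1)*(g + 3)*(g^2 - 5*g + 6) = (g - 2)*(g + 1)*(g + 3)*(g - 3)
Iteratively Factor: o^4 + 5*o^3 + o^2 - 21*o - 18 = (o + 3)*(o^3 + 2*o^2 - 5*o - 6) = (o + 1)*(o + 3)*(o^2 + o - 6) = (o + 1)*(o + 3)^2*(o - 2)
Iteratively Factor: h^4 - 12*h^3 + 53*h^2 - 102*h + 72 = (h - 2)*(h^3 - 10*h^2 + 33*h - 36) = (h - 3)*(h - 2)*(h^2 - 7*h + 12) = (h - 3)^2*(h - 2)*(h - 4)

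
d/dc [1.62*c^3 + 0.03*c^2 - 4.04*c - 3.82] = 4.86*c^2 + 0.06*c - 4.04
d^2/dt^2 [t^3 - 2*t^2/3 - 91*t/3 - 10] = 6*t - 4/3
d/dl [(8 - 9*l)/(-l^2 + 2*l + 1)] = (-9*l^2 + 16*l - 25)/(l^4 - 4*l^3 + 2*l^2 + 4*l + 1)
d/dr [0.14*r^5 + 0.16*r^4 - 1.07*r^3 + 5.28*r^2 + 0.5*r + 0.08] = 0.7*r^4 + 0.64*r^3 - 3.21*r^2 + 10.56*r + 0.5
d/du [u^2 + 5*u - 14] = 2*u + 5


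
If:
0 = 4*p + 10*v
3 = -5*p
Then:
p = -3/5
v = 6/25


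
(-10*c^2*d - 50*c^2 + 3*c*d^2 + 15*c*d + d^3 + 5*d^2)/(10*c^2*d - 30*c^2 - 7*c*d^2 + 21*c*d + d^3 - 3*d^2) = (-5*c*d - 25*c - d^2 - 5*d)/(5*c*d - 15*c - d^2 + 3*d)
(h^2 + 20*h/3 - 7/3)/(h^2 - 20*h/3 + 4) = (3*h^2 + 20*h - 7)/(3*h^2 - 20*h + 12)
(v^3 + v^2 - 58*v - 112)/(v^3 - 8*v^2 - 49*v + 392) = (v + 2)/(v - 7)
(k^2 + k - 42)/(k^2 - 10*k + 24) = (k + 7)/(k - 4)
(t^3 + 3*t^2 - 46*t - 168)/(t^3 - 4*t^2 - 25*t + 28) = (t + 6)/(t - 1)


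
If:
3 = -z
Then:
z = -3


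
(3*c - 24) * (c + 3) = 3*c^2 - 15*c - 72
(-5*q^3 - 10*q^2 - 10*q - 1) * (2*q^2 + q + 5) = -10*q^5 - 25*q^4 - 55*q^3 - 62*q^2 - 51*q - 5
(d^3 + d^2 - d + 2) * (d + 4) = d^4 + 5*d^3 + 3*d^2 - 2*d + 8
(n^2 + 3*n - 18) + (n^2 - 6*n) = 2*n^2 - 3*n - 18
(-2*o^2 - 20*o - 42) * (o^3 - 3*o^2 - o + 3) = -2*o^5 - 14*o^4 + 20*o^3 + 140*o^2 - 18*o - 126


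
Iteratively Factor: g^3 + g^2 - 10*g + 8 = (g - 1)*(g^2 + 2*g - 8) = (g - 1)*(g + 4)*(g - 2)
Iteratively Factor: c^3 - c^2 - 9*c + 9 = (c - 1)*(c^2 - 9) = (c - 3)*(c - 1)*(c + 3)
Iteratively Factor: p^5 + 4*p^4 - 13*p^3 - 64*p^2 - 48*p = (p - 4)*(p^4 + 8*p^3 + 19*p^2 + 12*p) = (p - 4)*(p + 3)*(p^3 + 5*p^2 + 4*p) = (p - 4)*(p + 1)*(p + 3)*(p^2 + 4*p) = p*(p - 4)*(p + 1)*(p + 3)*(p + 4)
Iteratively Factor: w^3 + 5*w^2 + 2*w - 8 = (w - 1)*(w^2 + 6*w + 8) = (w - 1)*(w + 4)*(w + 2)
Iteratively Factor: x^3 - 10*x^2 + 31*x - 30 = (x - 2)*(x^2 - 8*x + 15) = (x - 3)*(x - 2)*(x - 5)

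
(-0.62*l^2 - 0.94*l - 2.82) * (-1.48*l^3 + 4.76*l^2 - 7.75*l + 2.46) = 0.9176*l^5 - 1.56*l^4 + 4.5042*l^3 - 7.6634*l^2 + 19.5426*l - 6.9372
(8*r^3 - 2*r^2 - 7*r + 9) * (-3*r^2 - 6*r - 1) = -24*r^5 - 42*r^4 + 25*r^3 + 17*r^2 - 47*r - 9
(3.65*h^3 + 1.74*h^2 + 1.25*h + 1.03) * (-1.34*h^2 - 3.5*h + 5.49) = -4.891*h^5 - 15.1066*h^4 + 12.2735*h^3 + 3.7974*h^2 + 3.2575*h + 5.6547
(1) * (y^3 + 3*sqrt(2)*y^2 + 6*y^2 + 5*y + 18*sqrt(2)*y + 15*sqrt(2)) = y^3 + 3*sqrt(2)*y^2 + 6*y^2 + 5*y + 18*sqrt(2)*y + 15*sqrt(2)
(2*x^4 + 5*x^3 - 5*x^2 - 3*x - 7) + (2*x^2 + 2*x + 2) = 2*x^4 + 5*x^3 - 3*x^2 - x - 5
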